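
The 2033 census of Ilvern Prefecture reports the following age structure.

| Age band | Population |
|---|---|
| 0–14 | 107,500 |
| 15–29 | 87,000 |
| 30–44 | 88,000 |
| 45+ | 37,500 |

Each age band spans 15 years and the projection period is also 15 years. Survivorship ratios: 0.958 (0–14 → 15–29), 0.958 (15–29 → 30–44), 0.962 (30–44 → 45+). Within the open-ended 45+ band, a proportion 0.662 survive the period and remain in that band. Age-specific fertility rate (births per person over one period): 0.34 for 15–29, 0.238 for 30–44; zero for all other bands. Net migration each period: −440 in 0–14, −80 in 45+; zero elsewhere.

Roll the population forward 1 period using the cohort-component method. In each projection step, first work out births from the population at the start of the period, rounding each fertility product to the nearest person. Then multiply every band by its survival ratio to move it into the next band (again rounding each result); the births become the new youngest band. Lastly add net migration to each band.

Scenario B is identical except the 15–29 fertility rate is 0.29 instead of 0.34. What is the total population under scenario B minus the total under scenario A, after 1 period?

-4350

Call the groups 1 to 4, youngest first.
[period 1]
Births: 87000 × 0.34 = 29580  |  88000 × 0.238 = 20944 — total 50524
Group 2: 107500 × 0.958 = 102985
Group 3: 87000 × 0.958 = 83346
Group 4: 88000 × 0.962 + 37500 × 0.662 = 84656 + 24825 = 109481
Net migration: Group 1 − 440 → 50084; Group 4 − 80 → 109401
→ [50084, 102985, 83346, 109401]
Scenario A total after 1 period: 345816
Scenario B projection —
[period 1]
Births: 87000 × 0.29 = 25230  |  88000 × 0.238 = 20944 — total 46174
Group 2: 107500 × 0.958 = 102985
Group 3: 87000 × 0.958 = 83346
Group 4: 88000 × 0.962 + 37500 × 0.662 = 84656 + 24825 = 109481
Net migration: Group 1 − 440 → 45734; Group 4 − 80 → 109401
→ [45734, 102985, 83346, 109401]
Scenario B total after 1 period: 341466
Difference B − A = 341466 − 345816 = -4350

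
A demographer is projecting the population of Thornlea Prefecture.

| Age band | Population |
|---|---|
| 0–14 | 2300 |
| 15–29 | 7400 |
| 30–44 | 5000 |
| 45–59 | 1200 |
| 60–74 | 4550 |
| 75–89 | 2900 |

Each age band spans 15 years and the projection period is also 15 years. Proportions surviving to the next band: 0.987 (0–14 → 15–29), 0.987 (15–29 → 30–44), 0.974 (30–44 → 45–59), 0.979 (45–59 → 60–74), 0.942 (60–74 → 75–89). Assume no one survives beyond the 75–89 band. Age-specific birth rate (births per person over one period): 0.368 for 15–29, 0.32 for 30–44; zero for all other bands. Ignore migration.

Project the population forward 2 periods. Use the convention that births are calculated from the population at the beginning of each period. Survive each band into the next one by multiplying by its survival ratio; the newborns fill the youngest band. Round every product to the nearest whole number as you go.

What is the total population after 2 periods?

After projecting period 1:
Births: 7400 * 0.368 = 2723, 5000 * 0.32 = 1600 → total 4323
15–29: 2300 * 0.987 = 2270
30–44: 7400 * 0.987 = 7304
45–59: 5000 * 0.974 = 4870
60–74: 1200 * 0.979 = 1175
75–89: 4550 * 0.942 = 4286
Population now: 0–14=4323, 15–29=2270, 30–44=7304, 45–59=4870, 60–74=1175, 75–89=4286
After projecting period 2:
Births: 2270 * 0.368 = 835, 7304 * 0.32 = 2337 → total 3172
15–29: 4323 * 0.987 = 4267
30–44: 2270 * 0.987 = 2240
45–59: 7304 * 0.974 = 7114
60–74: 4870 * 0.979 = 4768
75–89: 1175 * 0.942 = 1107
Population now: 0–14=3172, 15–29=4267, 30–44=2240, 45–59=7114, 60–74=4768, 75–89=1107
Total after period 2: 3172 + 4267 + 2240 + 7114 + 4768 + 1107 = 22668

22668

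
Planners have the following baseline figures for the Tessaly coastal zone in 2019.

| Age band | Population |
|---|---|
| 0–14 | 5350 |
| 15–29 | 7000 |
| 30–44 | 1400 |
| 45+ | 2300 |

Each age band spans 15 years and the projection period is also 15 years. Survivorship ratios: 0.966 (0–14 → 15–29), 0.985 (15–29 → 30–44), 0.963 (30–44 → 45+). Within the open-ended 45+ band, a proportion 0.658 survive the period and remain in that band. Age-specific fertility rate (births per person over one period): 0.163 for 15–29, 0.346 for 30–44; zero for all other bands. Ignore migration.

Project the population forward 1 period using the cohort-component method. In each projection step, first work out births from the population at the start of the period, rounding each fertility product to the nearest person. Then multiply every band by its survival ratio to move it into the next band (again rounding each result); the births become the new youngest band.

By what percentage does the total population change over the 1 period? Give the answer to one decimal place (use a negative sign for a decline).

Numbering the bands 1..4 from youngest to oldest:
After projecting period 1:
Births: 7000 × 0.163 = 1141, 1400 × 0.346 = 484 → total 1625
Band 2: 5350 × 0.966 = 5168
Band 3: 7000 × 0.985 = 6895
Band 4: 1400 × 0.963 + 2300 × 0.658 = 1348 + 1513 = 2861
Population now: 0–14=1625, 15–29=5168, 30–44=6895, 45+=2861
Total: 16050 → 16549; change = 499; percentage change = 3.1%

3.1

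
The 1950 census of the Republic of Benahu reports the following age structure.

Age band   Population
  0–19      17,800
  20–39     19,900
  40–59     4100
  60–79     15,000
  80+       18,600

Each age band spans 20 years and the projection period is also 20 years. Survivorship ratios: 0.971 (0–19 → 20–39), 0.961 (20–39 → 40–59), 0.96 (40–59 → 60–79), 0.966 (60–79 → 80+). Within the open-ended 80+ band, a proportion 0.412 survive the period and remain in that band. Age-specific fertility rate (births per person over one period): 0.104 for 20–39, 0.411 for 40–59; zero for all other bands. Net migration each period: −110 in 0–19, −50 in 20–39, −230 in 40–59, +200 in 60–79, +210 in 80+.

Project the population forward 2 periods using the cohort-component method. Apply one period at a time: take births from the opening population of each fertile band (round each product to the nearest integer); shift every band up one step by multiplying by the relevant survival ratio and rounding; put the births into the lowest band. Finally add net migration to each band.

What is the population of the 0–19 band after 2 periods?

9447

Period 1:
Births: 19900 * 0.104 = 2070  |  4100 * 0.411 = 1685 → total 3755
20–39: 17800 * 0.971 = 17284
40–59: 19900 * 0.961 = 19124
60–79: 4100 * 0.96 = 3936
80+: 15000 * 0.966 + 18600 * 0.412 = 14490 + 7663 = 22153
Net migration: 0–19 − 110 → 3645; 20–39 − 50 → 17234; 40–59 − 230 → 18894; 60–79 + 200 → 4136; 80+ + 210 → 22363
End of period: [3645, 17234, 18894, 4136, 22363]
Period 2:
Births: 17234 * 0.104 = 1792  |  18894 * 0.411 = 7765 → total 9557
20–39: 3645 * 0.971 = 3539
40–59: 17234 * 0.961 = 16562
60–79: 18894 * 0.96 = 18138
80+: 4136 * 0.966 + 22363 * 0.412 = 3995 + 9214 = 13209
Net migration: 0–19 − 110 → 9447; 20–39 − 50 → 3489; 40–59 − 230 → 16332; 60–79 + 200 → 18338; 80+ + 210 → 13419
End of period: [9447, 3489, 16332, 18338, 13419]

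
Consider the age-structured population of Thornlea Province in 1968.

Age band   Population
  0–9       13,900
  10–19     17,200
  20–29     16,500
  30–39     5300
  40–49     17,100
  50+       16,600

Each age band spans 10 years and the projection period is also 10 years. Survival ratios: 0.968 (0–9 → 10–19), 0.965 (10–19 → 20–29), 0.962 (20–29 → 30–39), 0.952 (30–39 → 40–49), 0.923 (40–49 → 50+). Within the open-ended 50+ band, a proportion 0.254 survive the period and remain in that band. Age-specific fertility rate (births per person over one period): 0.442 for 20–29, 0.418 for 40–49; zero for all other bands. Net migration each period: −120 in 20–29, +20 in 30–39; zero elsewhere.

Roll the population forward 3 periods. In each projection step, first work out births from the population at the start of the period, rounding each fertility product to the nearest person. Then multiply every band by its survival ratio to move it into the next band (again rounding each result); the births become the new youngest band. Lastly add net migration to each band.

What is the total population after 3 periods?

78414

[period 1]
Births: 16500 × 0.442 = 7293  |  17100 × 0.418 = 7148 → total 14441
10–19: 13900 × 0.968 = 13455
20–29: 17200 × 0.965 = 16598
30–39: 16500 × 0.962 = 15873
40–49: 5300 × 0.952 = 5046
50+: 17100 × 0.923 + 16600 × 0.254 = 15783 + 4216 = 19999
Net migration: 20–29 − 120 → 16478; 30–39 + 20 → 15893
Population now: 0–9=14441, 10–19=13455, 20–29=16478, 30–39=15893, 40–49=5046, 50+=19999
[period 2]
Births: 16478 × 0.442 = 7283  |  5046 × 0.418 = 2109 → total 9392
10–19: 14441 × 0.968 = 13979
20–29: 13455 × 0.965 = 12984
30–39: 16478 × 0.962 = 15852
40–49: 15893 × 0.952 = 15130
50+: 5046 × 0.923 + 19999 × 0.254 = 4657 + 5080 = 9737
Net migration: 20–29 − 120 → 12864; 30–39 + 20 → 15872
Population now: 0–9=9392, 10–19=13979, 20–29=12864, 30–39=15872, 40–49=15130, 50+=9737
[period 3]
Births: 12864 × 0.442 = 5686  |  15130 × 0.418 = 6324 → total 12010
10–19: 9392 × 0.968 = 9091
20–29: 13979 × 0.965 = 13490
30–39: 12864 × 0.962 = 12375
40–49: 15872 × 0.952 = 15110
50+: 15130 × 0.923 + 9737 × 0.254 = 13965 + 2473 = 16438
Net migration: 20–29 − 120 → 13370; 30–39 + 20 → 12395
Population now: 0–9=12010, 10–19=9091, 20–29=13370, 30–39=12395, 40–49=15110, 50+=16438
Total after period 3: 12010 + 9091 + 13370 + 12395 + 15110 + 16438 = 78414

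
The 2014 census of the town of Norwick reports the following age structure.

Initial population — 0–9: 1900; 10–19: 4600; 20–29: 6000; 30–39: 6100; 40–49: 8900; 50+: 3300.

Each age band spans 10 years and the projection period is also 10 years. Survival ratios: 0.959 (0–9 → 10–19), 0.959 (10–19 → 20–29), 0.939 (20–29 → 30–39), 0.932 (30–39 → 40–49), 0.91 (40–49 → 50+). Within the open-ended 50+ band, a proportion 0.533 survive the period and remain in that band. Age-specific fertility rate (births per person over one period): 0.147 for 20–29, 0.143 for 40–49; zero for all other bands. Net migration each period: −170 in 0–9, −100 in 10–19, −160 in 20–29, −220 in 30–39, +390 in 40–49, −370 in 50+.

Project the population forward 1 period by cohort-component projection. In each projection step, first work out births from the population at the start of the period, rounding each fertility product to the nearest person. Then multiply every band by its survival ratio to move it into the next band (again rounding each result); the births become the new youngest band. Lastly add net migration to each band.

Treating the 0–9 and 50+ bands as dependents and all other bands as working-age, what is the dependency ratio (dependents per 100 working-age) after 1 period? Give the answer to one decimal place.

Period 1.
Births: 6000 × 0.147 = 882, 8900 × 0.143 = 1273 → total 2155
10–19: 1900 × 0.959 = 1822
20–29: 4600 × 0.959 = 4411
30–39: 6000 × 0.939 = 5634
40–49: 6100 × 0.932 = 5685
50+: 8900 × 0.91 + 3300 × 0.533 = 8099 + 1759 = 9858
Net migration: 0–9 − 170 → 1985; 10–19 − 100 → 1722; 20–29 − 160 → 4251; 30–39 − 220 → 5414; 40–49 + 390 → 6075; 50+ − 370 → 9488
Population now: 0–9=1985, 10–19=1722, 20–29=4251, 30–39=5414, 40–49=6075, 50+=9488
Dependents (band 0–9 + band 50+) = 1985 + 9488 = 11473; working-age = 17462; ratio = 11473/17462 × 100 = 65.7

65.7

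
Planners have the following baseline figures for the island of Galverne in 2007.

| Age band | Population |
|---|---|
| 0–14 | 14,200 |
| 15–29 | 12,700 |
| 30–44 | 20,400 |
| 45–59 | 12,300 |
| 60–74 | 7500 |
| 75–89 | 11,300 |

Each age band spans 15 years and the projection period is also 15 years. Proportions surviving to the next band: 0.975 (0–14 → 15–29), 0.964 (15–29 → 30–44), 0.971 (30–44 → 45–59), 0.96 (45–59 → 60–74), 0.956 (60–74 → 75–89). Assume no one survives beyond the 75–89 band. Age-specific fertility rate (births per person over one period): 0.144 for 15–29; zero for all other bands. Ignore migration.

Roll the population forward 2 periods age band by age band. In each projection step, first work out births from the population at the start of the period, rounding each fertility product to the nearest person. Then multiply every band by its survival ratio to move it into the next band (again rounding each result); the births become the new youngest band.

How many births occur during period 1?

Numbering the groups 1..6 from youngest to oldest:
[period 1]
Births: 12700 * 0.144 = 1829
Group 2: 14200 * 0.975 = 13845
Group 3: 12700 * 0.964 = 12243
Group 4: 20400 * 0.971 = 19808
Group 5: 12300 * 0.96 = 11808
Group 6: 7500 * 0.956 = 7170
End of period: [1829, 13845, 12243, 19808, 11808, 7170]

1829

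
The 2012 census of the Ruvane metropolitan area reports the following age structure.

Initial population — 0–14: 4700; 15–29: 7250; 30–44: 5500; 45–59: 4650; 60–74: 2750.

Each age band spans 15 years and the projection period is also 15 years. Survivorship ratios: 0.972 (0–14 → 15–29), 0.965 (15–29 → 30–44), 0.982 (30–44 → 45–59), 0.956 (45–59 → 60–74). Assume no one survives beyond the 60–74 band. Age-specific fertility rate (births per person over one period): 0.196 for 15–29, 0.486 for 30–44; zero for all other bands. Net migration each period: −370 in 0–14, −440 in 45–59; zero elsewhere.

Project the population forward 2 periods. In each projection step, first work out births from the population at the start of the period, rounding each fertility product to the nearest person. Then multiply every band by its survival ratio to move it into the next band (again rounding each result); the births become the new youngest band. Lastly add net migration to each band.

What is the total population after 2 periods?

23126

Let band 1 be 0–14 through band 5 = 60–74.
Period 1.
Births: 7250 × 0.196 = 1421  |  5500 × 0.486 = 2673 — total 4094
Band 2: 4700 × 0.972 = 4568
Band 3: 7250 × 0.965 = 6996
Band 4: 5500 × 0.982 = 5401
Band 5: 4650 × 0.956 = 4445
Net migration: Band 1 − 370 → 3724; Band 4 − 440 → 4961
→ [3724, 4568, 6996, 4961, 4445]
Period 2.
Births: 4568 × 0.196 = 895  |  6996 × 0.486 = 3400 — total 4295
Band 2: 3724 × 0.972 = 3620
Band 3: 4568 × 0.965 = 4408
Band 4: 6996 × 0.982 = 6870
Band 5: 4961 × 0.956 = 4743
Net migration: Band 1 − 370 → 3925; Band 4 − 440 → 6430
→ [3925, 3620, 4408, 6430, 4743]
Total after period 2: 3925 + 3620 + 4408 + 6430 + 4743 = 23126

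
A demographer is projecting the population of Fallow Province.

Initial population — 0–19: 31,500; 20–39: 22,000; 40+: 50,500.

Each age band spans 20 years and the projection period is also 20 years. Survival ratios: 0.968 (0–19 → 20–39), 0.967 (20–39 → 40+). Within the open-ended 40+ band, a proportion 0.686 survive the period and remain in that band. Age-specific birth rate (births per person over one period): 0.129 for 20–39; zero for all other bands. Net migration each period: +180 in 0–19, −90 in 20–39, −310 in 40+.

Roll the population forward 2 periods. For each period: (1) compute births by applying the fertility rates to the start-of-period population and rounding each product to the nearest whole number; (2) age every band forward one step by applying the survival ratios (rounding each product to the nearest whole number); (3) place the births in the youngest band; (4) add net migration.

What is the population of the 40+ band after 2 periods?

67235

Call the groups 1 to 3, youngest first.
Period 1:
Births: 22000 * 0.129 = 2838
Group 2: 31500 * 0.968 = 30492
Group 3: 22000 * 0.967 + 50500 * 0.686 = 21274 + 34643 = 55917
Net migration: Group 1 + 180 → 3018; Group 2 − 90 → 30402; Group 3 − 310 → 55607
→ [3018, 30402, 55607]
Period 2:
Births: 30402 * 0.129 = 3922
Group 2: 3018 * 0.968 = 2921
Group 3: 30402 * 0.967 + 55607 * 0.686 = 29399 + 38146 = 67545
Net migration: Group 1 + 180 → 4102; Group 2 − 90 → 2831; Group 3 − 310 → 67235
→ [4102, 2831, 67235]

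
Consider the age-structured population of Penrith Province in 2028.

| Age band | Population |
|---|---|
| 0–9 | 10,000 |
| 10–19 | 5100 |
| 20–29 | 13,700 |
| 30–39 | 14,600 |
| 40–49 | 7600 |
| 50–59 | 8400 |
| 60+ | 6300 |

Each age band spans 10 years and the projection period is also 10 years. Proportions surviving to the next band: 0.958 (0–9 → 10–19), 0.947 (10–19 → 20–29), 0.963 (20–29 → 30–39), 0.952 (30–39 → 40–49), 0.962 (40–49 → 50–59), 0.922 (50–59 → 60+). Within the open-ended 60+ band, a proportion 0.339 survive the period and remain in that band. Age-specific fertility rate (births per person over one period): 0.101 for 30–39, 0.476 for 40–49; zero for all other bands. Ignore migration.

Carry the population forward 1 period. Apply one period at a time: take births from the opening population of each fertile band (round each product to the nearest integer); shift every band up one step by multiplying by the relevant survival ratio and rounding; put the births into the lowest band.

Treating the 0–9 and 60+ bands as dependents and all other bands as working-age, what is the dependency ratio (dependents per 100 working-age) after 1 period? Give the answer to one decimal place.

(Bands numbered youngest = 1 to oldest = 7.)
Period 1:
Births: 14600 × 0.101 = 1475, 7600 × 0.476 = 3618 → 5093
Band 2: 10000 × 0.958 = 9580
Band 3: 5100 × 0.947 = 4830
Band 4: 13700 × 0.963 = 13193
Band 5: 14600 × 0.952 = 13899
Band 6: 7600 × 0.962 = 7311
Band 7: 8400 × 0.922 + 6300 × 0.339 = 7745 + 2136 = 9881
Giving 5093 / 9580 / 4830 / 13193 / 13899 / 7311 / 9881.
Dependents (band 0–9 + band 60+) = 5093 + 9881 = 14974; working-age = 48813; ratio = 14974/48813 × 100 = 30.7

30.7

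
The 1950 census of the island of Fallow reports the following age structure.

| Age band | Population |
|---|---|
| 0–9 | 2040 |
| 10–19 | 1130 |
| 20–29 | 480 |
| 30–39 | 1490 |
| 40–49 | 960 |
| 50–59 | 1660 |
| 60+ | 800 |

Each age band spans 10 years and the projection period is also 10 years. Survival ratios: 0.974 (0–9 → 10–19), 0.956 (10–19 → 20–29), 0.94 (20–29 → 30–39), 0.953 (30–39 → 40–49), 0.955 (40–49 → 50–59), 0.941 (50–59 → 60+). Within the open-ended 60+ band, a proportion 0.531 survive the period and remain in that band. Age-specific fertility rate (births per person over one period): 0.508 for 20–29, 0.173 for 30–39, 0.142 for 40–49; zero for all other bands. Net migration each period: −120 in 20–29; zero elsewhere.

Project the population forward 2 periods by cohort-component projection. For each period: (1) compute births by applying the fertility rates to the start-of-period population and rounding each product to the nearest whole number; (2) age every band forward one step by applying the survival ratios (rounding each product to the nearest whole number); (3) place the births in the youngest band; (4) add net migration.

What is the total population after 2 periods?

7775

— Period 1 —
Births: 480 × 0.508 = 244, 1490 × 0.173 = 258, 960 × 0.142 = 136 — total 638
10–19: 2040 × 0.974 = 1987
20–29: 1130 × 0.956 = 1080
30–39: 480 × 0.94 = 451
40–49: 1490 × 0.953 = 1420
50–59: 960 × 0.955 = 917
60+: 1660 × 0.941 + 800 × 0.531 = 1562 + 425 = 1987
Net migration: 20–29 − 120 → 960
End of period: [638, 1987, 960, 451, 1420, 917, 1987]
— Period 2 —
Births: 960 × 0.508 = 488, 451 × 0.173 = 78, 1420 × 0.142 = 202 — total 768
10–19: 638 × 0.974 = 621
20–29: 1987 × 0.956 = 1900
30–39: 960 × 0.94 = 902
40–49: 451 × 0.953 = 430
50–59: 1420 × 0.955 = 1356
60+: 917 × 0.941 + 1987 × 0.531 = 863 + 1055 = 1918
Net migration: 20–29 − 120 → 1780
End of period: [768, 621, 1780, 902, 430, 1356, 1918]
Total after period 2: 768 + 621 + 1780 + 902 + 430 + 1356 + 1918 = 7775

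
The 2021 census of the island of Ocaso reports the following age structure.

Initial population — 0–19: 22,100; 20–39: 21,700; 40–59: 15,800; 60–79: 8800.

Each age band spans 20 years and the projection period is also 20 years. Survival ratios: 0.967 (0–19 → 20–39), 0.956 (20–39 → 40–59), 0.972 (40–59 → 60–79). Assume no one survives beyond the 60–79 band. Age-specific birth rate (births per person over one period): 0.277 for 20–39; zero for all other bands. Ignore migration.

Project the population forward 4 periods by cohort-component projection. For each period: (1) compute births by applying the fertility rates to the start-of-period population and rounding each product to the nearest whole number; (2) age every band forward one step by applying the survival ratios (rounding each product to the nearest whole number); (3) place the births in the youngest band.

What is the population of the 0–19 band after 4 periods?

(Bands numbered youngest = 1 to oldest = 4.)
After projecting period 1:
Births: 21700 × 0.277 = 6011
Band 2: 22100 × 0.967 = 21371
Band 3: 21700 × 0.956 = 20745
Band 4: 15800 × 0.972 = 15358
Giving 6011 / 21371 / 20745 / 15358.
After projecting period 2:
Births: 21371 × 0.277 = 5920
Band 2: 6011 × 0.967 = 5813
Band 3: 21371 × 0.956 = 20431
Band 4: 20745 × 0.972 = 20164
Giving 5920 / 5813 / 20431 / 20164.
After projecting period 3:
Births: 5813 × 0.277 = 1610
Band 2: 5920 × 0.967 = 5725
Band 3: 5813 × 0.956 = 5557
Band 4: 20431 × 0.972 = 19859
Giving 1610 / 5725 / 5557 / 19859.
After projecting period 4:
Births: 5725 × 0.277 = 1586
Band 2: 1610 × 0.967 = 1557
Band 3: 5725 × 0.956 = 5473
Band 4: 5557 × 0.972 = 5401
Giving 1586 / 1557 / 5473 / 5401.

1586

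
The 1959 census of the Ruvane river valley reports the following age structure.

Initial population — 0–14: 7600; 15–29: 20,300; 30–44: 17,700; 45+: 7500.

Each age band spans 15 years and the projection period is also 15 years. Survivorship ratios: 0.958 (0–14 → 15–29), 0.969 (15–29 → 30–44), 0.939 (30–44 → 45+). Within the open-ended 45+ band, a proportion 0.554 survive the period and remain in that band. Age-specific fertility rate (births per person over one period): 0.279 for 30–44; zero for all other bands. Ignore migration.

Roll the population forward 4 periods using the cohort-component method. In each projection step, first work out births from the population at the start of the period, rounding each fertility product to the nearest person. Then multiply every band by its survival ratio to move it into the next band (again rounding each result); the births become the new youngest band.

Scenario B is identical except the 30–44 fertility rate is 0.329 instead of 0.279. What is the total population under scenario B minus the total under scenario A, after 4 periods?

2522

Call the bands 1 to 4, youngest first.
After projecting period 1:
Births: 17700 * 0.279 = 4938
Band 2: 7600 * 0.958 = 7281
Band 3: 20300 * 0.969 = 19671
Band 4: 17700 * 0.939 + 7500 * 0.554 = 16620 + 4155 = 20775
Giving 4938 / 7281 / 19671 / 20775.
After projecting period 2:
Births: 19671 * 0.279 = 5488
Band 2: 4938 * 0.958 = 4731
Band 3: 7281 * 0.969 = 7055
Band 4: 19671 * 0.939 + 20775 * 0.554 = 18471 + 11509 = 29980
Giving 5488 / 4731 / 7055 / 29980.
After projecting period 3:
Births: 7055 * 0.279 = 1968
Band 2: 5488 * 0.958 = 5258
Band 3: 4731 * 0.969 = 4584
Band 4: 7055 * 0.939 + 29980 * 0.554 = 6625 + 16609 = 23234
Giving 1968 / 5258 / 4584 / 23234.
After projecting period 4:
Births: 4584 * 0.279 = 1279
Band 2: 1968 * 0.958 = 1885
Band 3: 5258 * 0.969 = 5095
Band 4: 4584 * 0.939 + 23234 * 0.554 = 4304 + 12872 = 17176
Giving 1279 / 1885 / 5095 / 17176.
Scenario A total after 4 periods: 25435
Scenario B projection —
After projecting period 1:
Births: 17700 * 0.329 = 5823
Band 2: 7600 * 0.958 = 7281
Band 3: 20300 * 0.969 = 19671
Band 4: 17700 * 0.939 + 7500 * 0.554 = 16620 + 4155 = 20775
Giving 5823 / 7281 / 19671 / 20775.
After projecting period 2:
Births: 19671 * 0.329 = 6472
Band 2: 5823 * 0.958 = 5578
Band 3: 7281 * 0.969 = 7055
Band 4: 19671 * 0.939 + 20775 * 0.554 = 18471 + 11509 = 29980
Giving 6472 / 5578 / 7055 / 29980.
After projecting period 3:
Births: 7055 * 0.329 = 2321
Band 2: 6472 * 0.958 = 6200
Band 3: 5578 * 0.969 = 5405
Band 4: 7055 * 0.939 + 29980 * 0.554 = 6625 + 16609 = 23234
Giving 2321 / 6200 / 5405 / 23234.
After projecting period 4:
Births: 5405 * 0.329 = 1778
Band 2: 2321 * 0.958 = 2224
Band 3: 6200 * 0.969 = 6008
Band 4: 5405 * 0.939 + 23234 * 0.554 = 5075 + 12872 = 17947
Giving 1778 / 2224 / 6008 / 17947.
Scenario B total after 4 periods: 27957
Difference B − A = 27957 − 25435 = 2522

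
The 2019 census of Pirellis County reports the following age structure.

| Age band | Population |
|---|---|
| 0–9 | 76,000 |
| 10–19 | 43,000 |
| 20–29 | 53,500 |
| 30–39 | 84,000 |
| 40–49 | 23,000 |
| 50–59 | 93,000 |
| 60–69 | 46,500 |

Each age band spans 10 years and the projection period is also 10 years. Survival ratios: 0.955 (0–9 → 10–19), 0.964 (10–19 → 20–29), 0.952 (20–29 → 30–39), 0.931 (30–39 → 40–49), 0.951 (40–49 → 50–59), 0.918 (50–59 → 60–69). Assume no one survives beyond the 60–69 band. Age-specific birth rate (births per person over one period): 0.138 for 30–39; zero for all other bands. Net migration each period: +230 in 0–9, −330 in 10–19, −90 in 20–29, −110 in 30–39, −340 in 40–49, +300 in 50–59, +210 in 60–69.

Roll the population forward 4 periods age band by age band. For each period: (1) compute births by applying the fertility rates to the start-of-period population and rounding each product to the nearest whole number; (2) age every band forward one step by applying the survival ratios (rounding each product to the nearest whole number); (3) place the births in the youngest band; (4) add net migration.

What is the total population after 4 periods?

167986

— Period 1 —
Births: 84000 × 0.138 = 11592
10–19: 76000 × 0.955 = 72580
20–29: 43000 × 0.964 = 41452
30–39: 53500 × 0.952 = 50932
40–49: 84000 × 0.931 = 78204
50–59: 23000 × 0.951 = 21873
60–69: 93000 × 0.918 = 85374
Net migration: 0–9 + 230 → 11822; 10–19 − 330 → 72250; 20–29 − 90 → 41362; 30–39 − 110 → 50822; 40–49 − 340 → 77864; 50–59 + 300 → 22173; 60–69 + 210 → 85584
End of period: [11822, 72250, 41362, 50822, 77864, 22173, 85584]
— Period 2 —
Births: 50822 × 0.138 = 7013
10–19: 11822 × 0.955 = 11290
20–29: 72250 × 0.964 = 69649
30–39: 41362 × 0.952 = 39377
40–49: 50822 × 0.931 = 47315
50–59: 77864 × 0.951 = 74049
60–69: 22173 × 0.918 = 20355
Net migration: 0–9 + 230 → 7243; 10–19 − 330 → 10960; 20–29 − 90 → 69559; 30–39 − 110 → 39267; 40–49 − 340 → 46975; 50–59 + 300 → 74349; 60–69 + 210 → 20565
End of period: [7243, 10960, 69559, 39267, 46975, 74349, 20565]
— Period 3 —
Births: 39267 × 0.138 = 5419
10–19: 7243 × 0.955 = 6917
20–29: 10960 × 0.964 = 10565
30–39: 69559 × 0.952 = 66220
40–49: 39267 × 0.931 = 36558
50–59: 46975 × 0.951 = 44673
60–69: 74349 × 0.918 = 68252
Net migration: 0–9 + 230 → 5649; 10–19 − 330 → 6587; 20–29 − 90 → 10475; 30–39 − 110 → 66110; 40–49 − 340 → 36218; 50–59 + 300 → 44973; 60–69 + 210 → 68462
End of period: [5649, 6587, 10475, 66110, 36218, 44973, 68462]
— Period 4 —
Births: 66110 × 0.138 = 9123
10–19: 5649 × 0.955 = 5395
20–29: 6587 × 0.964 = 6350
30–39: 10475 × 0.952 = 9972
40–49: 66110 × 0.931 = 61548
50–59: 36218 × 0.951 = 34443
60–69: 44973 × 0.918 = 41285
Net migration: 0–9 + 230 → 9353; 10–19 − 330 → 5065; 20–29 − 90 → 6260; 30–39 − 110 → 9862; 40–49 − 340 → 61208; 50–59 + 300 → 34743; 60–69 + 210 → 41495
End of period: [9353, 5065, 6260, 9862, 61208, 34743, 41495]
Total after period 4: 9353 + 5065 + 6260 + 9862 + 61208 + 34743 + 41495 = 167986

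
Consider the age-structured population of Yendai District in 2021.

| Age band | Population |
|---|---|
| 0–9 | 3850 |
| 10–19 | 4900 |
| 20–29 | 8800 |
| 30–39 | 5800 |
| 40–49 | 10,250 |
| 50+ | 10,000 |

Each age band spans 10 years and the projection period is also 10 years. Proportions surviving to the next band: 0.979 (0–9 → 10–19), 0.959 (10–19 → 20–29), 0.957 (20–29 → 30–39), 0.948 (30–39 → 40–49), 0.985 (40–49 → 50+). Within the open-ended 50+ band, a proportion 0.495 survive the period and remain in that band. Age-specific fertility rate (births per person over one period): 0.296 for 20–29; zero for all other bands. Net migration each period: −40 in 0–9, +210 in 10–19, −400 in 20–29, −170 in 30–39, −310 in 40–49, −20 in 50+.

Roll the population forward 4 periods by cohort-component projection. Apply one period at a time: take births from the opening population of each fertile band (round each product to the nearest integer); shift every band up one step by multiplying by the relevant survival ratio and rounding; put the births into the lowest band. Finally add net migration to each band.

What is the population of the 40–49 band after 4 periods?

Numbering the groups 1..6 from youngest to oldest:
— Period 1 —
Births: 8800 × 0.296 = 2605
Group 2: 3850 × 0.979 = 3769
Group 3: 4900 × 0.959 = 4699
Group 4: 8800 × 0.957 = 8422
Group 5: 5800 × 0.948 = 5498
Group 6: 10250 × 0.985 + 10000 × 0.495 = 10096 + 4950 = 15046
Net migration: Group 1 − 40 → 2565; Group 2 + 210 → 3979; Group 3 − 400 → 4299; Group 4 − 170 → 8252; Group 5 − 310 → 5188; Group 6 − 20 → 15026
End of period: [2565, 3979, 4299, 8252, 5188, 15026]
— Period 2 —
Births: 4299 × 0.296 = 1273
Group 2: 2565 × 0.979 = 2511
Group 3: 3979 × 0.959 = 3816
Group 4: 4299 × 0.957 = 4114
Group 5: 8252 × 0.948 = 7823
Group 6: 5188 × 0.985 + 15026 × 0.495 = 5110 + 7438 = 12548
Net migration: Group 1 − 40 → 1233; Group 2 + 210 → 2721; Group 3 − 400 → 3416; Group 4 − 170 → 3944; Group 5 − 310 → 7513; Group 6 − 20 → 12528
End of period: [1233, 2721, 3416, 3944, 7513, 12528]
— Period 3 —
Births: 3416 × 0.296 = 1011
Group 2: 1233 × 0.979 = 1207
Group 3: 2721 × 0.959 = 2609
Group 4: 3416 × 0.957 = 3269
Group 5: 3944 × 0.948 = 3739
Group 6: 7513 × 0.985 + 12528 × 0.495 = 7400 + 6201 = 13601
Net migration: Group 1 − 40 → 971; Group 2 + 210 → 1417; Group 3 − 400 → 2209; Group 4 − 170 → 3099; Group 5 − 310 → 3429; Group 6 − 20 → 13581
End of period: [971, 1417, 2209, 3099, 3429, 13581]
— Period 4 —
Births: 2209 × 0.296 = 654
Group 2: 971 × 0.979 = 951
Group 3: 1417 × 0.959 = 1359
Group 4: 2209 × 0.957 = 2114
Group 5: 3099 × 0.948 = 2938
Group 6: 3429 × 0.985 + 13581 × 0.495 = 3378 + 6723 = 10101
Net migration: Group 1 − 40 → 614; Group 2 + 210 → 1161; Group 3 − 400 → 959; Group 4 − 170 → 1944; Group 5 − 310 → 2628; Group 6 − 20 → 10081
End of period: [614, 1161, 959, 1944, 2628, 10081]

2628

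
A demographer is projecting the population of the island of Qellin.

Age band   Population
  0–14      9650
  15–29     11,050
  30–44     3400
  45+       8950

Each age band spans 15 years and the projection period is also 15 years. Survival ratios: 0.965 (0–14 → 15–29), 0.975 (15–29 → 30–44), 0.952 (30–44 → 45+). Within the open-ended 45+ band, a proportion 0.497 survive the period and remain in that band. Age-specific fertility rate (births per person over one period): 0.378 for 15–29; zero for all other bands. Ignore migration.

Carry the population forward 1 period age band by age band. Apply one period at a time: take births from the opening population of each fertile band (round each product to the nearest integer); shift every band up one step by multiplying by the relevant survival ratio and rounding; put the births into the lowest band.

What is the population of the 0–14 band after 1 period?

4177

Period 1.
Births: 11050 * 0.378 = 4177
15–29: 9650 * 0.965 = 9312
30–44: 11050 * 0.975 = 10774
45+: 3400 * 0.952 + 8950 * 0.497 = 3237 + 4448 = 7685
Population now: 0–14=4177, 15–29=9312, 30–44=10774, 45+=7685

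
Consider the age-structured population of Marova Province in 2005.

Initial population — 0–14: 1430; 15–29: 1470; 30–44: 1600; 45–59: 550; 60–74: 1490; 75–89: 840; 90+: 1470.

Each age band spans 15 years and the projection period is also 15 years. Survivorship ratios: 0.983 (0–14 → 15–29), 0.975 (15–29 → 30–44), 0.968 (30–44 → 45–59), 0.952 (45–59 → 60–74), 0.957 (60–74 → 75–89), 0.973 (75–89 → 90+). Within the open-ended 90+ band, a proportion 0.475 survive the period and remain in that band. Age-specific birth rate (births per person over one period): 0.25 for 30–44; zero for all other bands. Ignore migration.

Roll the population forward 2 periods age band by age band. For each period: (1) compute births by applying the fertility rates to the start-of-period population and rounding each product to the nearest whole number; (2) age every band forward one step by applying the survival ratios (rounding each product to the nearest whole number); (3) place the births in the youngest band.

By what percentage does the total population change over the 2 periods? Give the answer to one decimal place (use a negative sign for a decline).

Period 1.
Births: 1600 × 0.25 = 400
15–29: 1430 × 0.983 = 1406
30–44: 1470 × 0.975 = 1433
45–59: 1600 × 0.968 = 1549
60–74: 550 × 0.952 = 524
75–89: 1490 × 0.957 = 1426
90+: 840 × 0.973 + 1470 × 0.475 = 817 + 698 = 1515
→ [400, 1406, 1433, 1549, 524, 1426, 1515]
Period 2.
Births: 1433 × 0.25 = 358
15–29: 400 × 0.983 = 393
30–44: 1406 × 0.975 = 1371
45–59: 1433 × 0.968 = 1387
60–74: 1549 × 0.952 = 1475
75–89: 524 × 0.957 = 501
90+: 1426 × 0.973 + 1515 × 0.475 = 1387 + 720 = 2107
→ [358, 393, 1371, 1387, 1475, 501, 2107]
Total: 8850 → 7592; change = -1258; percentage change = -14.2%

-14.2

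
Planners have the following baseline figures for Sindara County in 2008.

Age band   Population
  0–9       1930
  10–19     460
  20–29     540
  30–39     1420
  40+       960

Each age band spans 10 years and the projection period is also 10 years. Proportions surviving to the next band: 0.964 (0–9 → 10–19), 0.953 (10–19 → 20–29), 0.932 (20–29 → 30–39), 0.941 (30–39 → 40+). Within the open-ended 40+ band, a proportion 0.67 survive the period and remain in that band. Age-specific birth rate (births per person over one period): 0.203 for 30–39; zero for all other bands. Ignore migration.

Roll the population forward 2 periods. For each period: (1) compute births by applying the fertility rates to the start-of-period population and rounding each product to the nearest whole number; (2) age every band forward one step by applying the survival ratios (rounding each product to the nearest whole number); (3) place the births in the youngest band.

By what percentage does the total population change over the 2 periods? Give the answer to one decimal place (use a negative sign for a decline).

-17.9

Period 1:
Births: 1420 × 0.203 = 288
10–19: 1930 × 0.964 = 1861
20–29: 460 × 0.953 = 438
30–39: 540 × 0.932 = 503
40+: 1420 × 0.941 + 960 × 0.67 = 1336 + 643 = 1979
End of period: [288, 1861, 438, 503, 1979]
Period 2:
Births: 503 × 0.203 = 102
10–19: 288 × 0.964 = 278
20–29: 1861 × 0.953 = 1774
30–39: 438 × 0.932 = 408
40+: 503 × 0.941 + 1979 × 0.67 = 473 + 1326 = 1799
End of period: [102, 278, 1774, 408, 1799]
Total: 5310 → 4361; change = -949; percentage change = -17.9%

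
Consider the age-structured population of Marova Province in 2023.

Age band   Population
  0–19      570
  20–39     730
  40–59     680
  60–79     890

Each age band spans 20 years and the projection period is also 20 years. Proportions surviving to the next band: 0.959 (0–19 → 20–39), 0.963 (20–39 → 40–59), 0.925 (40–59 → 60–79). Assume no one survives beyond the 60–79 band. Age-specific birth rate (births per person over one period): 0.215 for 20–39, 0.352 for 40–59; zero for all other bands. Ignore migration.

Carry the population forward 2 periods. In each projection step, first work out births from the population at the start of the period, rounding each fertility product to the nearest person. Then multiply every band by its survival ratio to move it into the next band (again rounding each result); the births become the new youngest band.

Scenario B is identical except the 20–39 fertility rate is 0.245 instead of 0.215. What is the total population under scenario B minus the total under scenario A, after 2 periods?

37

— Period 1 —
Births: 730 * 0.215 = 157 ; 680 * 0.352 = 239 → total 396
20–39: 570 * 0.959 = 547
40–59: 730 * 0.963 = 703
60–79: 680 * 0.925 = 629
→ [396, 547, 703, 629]
— Period 2 —
Births: 547 * 0.215 = 118 ; 703 * 0.352 = 247 → total 365
20–39: 396 * 0.959 = 380
40–59: 547 * 0.963 = 527
60–79: 703 * 0.925 = 650
→ [365, 380, 527, 650]
Scenario A total after 2 periods: 1922
Scenario B projection —
— Period 1 —
Births: 730 * 0.245 = 179 ; 680 * 0.352 = 239 → total 418
20–39: 570 * 0.959 = 547
40–59: 730 * 0.963 = 703
60–79: 680 * 0.925 = 629
→ [418, 547, 703, 629]
— Period 2 —
Births: 547 * 0.245 = 134 ; 703 * 0.352 = 247 → total 381
20–39: 418 * 0.959 = 401
40–59: 547 * 0.963 = 527
60–79: 703 * 0.925 = 650
→ [381, 401, 527, 650]
Scenario B total after 2 periods: 1959
Difference B − A = 1959 − 1922 = 37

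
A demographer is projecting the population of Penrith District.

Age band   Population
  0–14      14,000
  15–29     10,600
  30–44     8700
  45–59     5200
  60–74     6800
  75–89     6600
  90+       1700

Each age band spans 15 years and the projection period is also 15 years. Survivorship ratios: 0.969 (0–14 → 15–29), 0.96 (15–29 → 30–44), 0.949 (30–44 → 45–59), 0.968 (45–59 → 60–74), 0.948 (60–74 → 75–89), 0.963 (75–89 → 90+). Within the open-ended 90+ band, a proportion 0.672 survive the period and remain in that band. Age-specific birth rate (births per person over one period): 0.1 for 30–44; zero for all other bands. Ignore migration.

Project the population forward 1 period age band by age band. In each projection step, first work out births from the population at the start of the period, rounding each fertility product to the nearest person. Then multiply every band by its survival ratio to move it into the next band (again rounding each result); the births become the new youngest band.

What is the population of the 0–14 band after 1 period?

— Period 1 —
Births: 8700 × 0.1 = 870
15–29: 14000 × 0.969 = 13566
30–44: 10600 × 0.96 = 10176
45–59: 8700 × 0.949 = 8256
60–74: 5200 × 0.968 = 5034
75–89: 6800 × 0.948 = 6446
90+: 6600 × 0.963 + 1700 × 0.672 = 6356 + 1142 = 7498
Giving 870 / 13566 / 10176 / 8256 / 5034 / 6446 / 7498.

870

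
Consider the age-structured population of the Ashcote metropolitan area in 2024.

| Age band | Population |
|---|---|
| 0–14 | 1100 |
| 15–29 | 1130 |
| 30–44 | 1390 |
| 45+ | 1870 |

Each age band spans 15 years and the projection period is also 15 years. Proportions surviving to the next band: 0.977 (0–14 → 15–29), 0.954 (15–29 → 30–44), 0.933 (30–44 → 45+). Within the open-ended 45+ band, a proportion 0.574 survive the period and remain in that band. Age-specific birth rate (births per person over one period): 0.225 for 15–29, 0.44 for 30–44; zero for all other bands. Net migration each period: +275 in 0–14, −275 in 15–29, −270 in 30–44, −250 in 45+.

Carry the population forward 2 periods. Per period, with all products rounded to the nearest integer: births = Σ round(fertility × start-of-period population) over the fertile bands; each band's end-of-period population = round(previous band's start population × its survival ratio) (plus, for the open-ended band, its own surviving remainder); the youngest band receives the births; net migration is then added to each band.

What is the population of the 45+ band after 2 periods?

Call the groups 1 to 4, youngest first.
— Period 1 —
Births: 1130 × 0.225 = 254  |  1390 × 0.44 = 612 → total 866
Group 2: 1100 × 0.977 = 1075
Group 3: 1130 × 0.954 = 1078
Group 4: 1390 × 0.933 + 1870 × 0.574 = 1297 + 1073 = 2370
Net migration: Group 1 + 275 → 1141; Group 2 − 275 → 800; Group 3 − 270 → 808; Group 4 − 250 → 2120
→ [1141, 800, 808, 2120]
— Period 2 —
Births: 800 × 0.225 = 180  |  808 × 0.44 = 356 → total 536
Group 2: 1141 × 0.977 = 1115
Group 3: 800 × 0.954 = 763
Group 4: 808 × 0.933 + 2120 × 0.574 = 754 + 1217 = 1971
Net migration: Group 1 + 275 → 811; Group 2 − 275 → 840; Group 3 − 270 → 493; Group 4 − 250 → 1721
→ [811, 840, 493, 1721]

1721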